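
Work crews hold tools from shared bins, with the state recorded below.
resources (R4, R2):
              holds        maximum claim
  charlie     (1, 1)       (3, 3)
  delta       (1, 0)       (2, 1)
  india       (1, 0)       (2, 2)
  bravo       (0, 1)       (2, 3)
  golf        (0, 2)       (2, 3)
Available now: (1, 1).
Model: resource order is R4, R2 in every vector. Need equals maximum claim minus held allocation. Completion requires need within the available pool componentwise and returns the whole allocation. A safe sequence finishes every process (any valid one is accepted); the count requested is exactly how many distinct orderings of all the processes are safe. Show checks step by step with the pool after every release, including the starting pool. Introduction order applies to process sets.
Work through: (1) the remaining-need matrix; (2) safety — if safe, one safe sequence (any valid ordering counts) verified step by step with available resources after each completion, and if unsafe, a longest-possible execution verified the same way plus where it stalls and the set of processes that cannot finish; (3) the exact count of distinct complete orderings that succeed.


(1) Need matrix, components ordered R4, R2:
  charlie: (2, 2)
  delta: (1, 1)
  india: (1, 2)
  bravo: (2, 2)
  golf: (2, 1)
(2) The state is SAFE; one workable sequence: delta, golf, bravo, india, charlie.
Key observation: at delta the run first touches a limit — (1, 1) against (1, 1), exact on a resource it actually requests.
Step-by-step check:
  pool = (1, 1)
  delta needs (1, 1) <= (1, 1) -> finishes; pool += (1, 0) = (2, 1)
  golf needs (2, 1) <= (2, 1) -> finishes; pool += (0, 2) = (2, 3)
  bravo needs (2, 2) <= (2, 3) -> finishes; pool += (0, 1) = (2, 4)
  india needs (1, 2) <= (2, 4) -> finishes; pool += (1, 0) = (3, 4)
  charlie needs (2, 2) <= (3, 4) -> finishes; pool += (1, 1) = (4, 5)
(3) The exact count: 6 of the possible complete orderings are safe sequences.


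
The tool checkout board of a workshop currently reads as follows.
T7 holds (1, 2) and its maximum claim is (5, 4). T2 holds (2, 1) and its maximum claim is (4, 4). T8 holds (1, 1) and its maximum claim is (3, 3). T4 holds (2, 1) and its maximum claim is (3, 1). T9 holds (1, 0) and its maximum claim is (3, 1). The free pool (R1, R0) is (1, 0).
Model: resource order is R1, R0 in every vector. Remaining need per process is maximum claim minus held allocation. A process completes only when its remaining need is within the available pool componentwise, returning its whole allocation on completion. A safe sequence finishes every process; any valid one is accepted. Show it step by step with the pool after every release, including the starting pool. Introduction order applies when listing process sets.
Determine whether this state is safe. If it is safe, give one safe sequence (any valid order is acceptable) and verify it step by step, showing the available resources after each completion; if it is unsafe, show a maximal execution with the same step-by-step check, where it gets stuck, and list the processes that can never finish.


UNSAFE.
Key observation: the pool after T4, T9 is (4, 1); every surviving request exceeds it in R0, so progress ends there.
A maximal execution: T4, T9 — then nothing else fits. Step-by-step check:
  pool = (1, 0)
  run T4 (needs (1, 0), free (1, 0)); after release of (2, 1) the pool is (3, 1)
  run T9 (needs (2, 1), free (3, 1)); after release of (1, 0) the pool is (4, 1)
  blocked: T7 wants (4, 2), pool (4, 1) — not enough R0
  blocked: T2 wants (2, 3), pool (4, 1) — not enough R0
  blocked: T8 wants (2, 2), pool (4, 1) — not enough R0
Never able to finish: T7, T2 and T8.


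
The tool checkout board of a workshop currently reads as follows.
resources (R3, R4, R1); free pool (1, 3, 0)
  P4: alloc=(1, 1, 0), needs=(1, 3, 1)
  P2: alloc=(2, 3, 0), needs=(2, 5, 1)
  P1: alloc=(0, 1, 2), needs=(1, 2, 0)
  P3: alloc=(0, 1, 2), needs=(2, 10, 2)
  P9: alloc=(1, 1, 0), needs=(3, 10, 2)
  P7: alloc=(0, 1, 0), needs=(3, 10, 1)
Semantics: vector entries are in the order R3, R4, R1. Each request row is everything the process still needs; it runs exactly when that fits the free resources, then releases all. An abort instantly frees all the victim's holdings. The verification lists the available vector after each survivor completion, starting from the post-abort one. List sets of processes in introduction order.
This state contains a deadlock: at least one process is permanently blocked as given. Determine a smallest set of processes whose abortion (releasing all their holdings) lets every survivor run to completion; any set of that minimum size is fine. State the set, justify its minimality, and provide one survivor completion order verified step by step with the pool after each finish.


Abort P9 and P7.
Key observation: P3 was stuck for good until P9 and P7 gave back (1, 2, 0); in the order shown it finishes at step 4.
Minimality, checking each single-abort alternative: P4 alone leaves P3 blocked (short on R4); P2 alone leaves P3 blocked (short on R4); P1 alone leaves P3 blocked (short on R4); P3 alone leaves P9 blocked (short on R4); P9 alone leaves P3 blocked (short on R4); P7 alone leaves P3 blocked (short on R4).
The survivors complete as P1, P4, P2, P3. Walking it through (starting from the post-abort pool):
  pool = (2, 5, 0)
  run P1 (needs (1, 2, 0), free (2, 5, 0)); after release of (0, 1, 2) the pool is (2, 6, 2)
  run P4 (needs (1, 3, 1), free (2, 6, 2)); after release of (1, 1, 0) the pool is (3, 7, 2)
  run P2 (needs (2, 5, 1), free (3, 7, 2)); after release of (2, 3, 0) the pool is (5, 10, 2)
  run P3 (needs (2, 10, 2), free (5, 10, 2)); after release of (0, 1, 2) the pool is (5, 11, 4)


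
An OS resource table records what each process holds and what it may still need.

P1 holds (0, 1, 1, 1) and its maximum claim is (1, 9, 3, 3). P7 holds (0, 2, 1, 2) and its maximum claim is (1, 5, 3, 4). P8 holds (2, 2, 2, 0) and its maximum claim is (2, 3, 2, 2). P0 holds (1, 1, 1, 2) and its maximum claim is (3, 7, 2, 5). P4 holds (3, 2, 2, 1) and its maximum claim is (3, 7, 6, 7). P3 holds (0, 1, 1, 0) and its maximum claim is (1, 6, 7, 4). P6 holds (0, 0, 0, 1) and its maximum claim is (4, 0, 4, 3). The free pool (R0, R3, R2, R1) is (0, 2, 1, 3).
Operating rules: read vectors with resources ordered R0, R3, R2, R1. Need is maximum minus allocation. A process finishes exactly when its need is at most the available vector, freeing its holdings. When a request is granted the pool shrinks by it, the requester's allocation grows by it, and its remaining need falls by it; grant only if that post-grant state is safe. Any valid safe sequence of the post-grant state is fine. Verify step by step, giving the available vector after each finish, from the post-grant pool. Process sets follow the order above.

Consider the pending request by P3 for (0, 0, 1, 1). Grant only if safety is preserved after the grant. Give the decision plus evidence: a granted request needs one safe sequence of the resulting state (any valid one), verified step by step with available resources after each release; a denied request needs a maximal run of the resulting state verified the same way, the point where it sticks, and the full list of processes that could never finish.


GRANT — the state after the grant stays safe, e.g. via P8, P7, P0, P4, P3, P1, P6.
Key observation: the grant leaves (0, 2, 0, 2) free — enough for P8, whose release restarts the cascade.
Check on the post-grant state, step by step:
  pool = (0, 2, 0, 2)
  P8: need (0, 1, 0, 2) fits (0, 2, 0, 2); releases (2, 2, 2, 0), pool now (2, 4, 2, 2)
  P7: need (1, 3, 2, 2) fits (2, 4, 2, 2); releases (0, 2, 1, 2), pool now (2, 6, 3, 4)
  P0: need (2, 6, 1, 3) fits (2, 6, 3, 4); releases (1, 1, 1, 2), pool now (3, 7, 4, 6)
  P4: need (0, 5, 4, 6) fits (3, 7, 4, 6); releases (3, 2, 2, 1), pool now (6, 9, 6, 7)
  P3: need (1, 5, 5, 3) fits (6, 9, 6, 7); releases (0, 1, 2, 1), pool now (6, 10, 8, 8)
  P1: need (1, 8, 2, 2) fits (6, 10, 8, 8); releases (0, 1, 1, 1), pool now (6, 11, 9, 9)
  P6: need (4, 0, 4, 2) fits (6, 11, 9, 9); releases (0, 0, 0, 1), pool now (6, 11, 9, 10)


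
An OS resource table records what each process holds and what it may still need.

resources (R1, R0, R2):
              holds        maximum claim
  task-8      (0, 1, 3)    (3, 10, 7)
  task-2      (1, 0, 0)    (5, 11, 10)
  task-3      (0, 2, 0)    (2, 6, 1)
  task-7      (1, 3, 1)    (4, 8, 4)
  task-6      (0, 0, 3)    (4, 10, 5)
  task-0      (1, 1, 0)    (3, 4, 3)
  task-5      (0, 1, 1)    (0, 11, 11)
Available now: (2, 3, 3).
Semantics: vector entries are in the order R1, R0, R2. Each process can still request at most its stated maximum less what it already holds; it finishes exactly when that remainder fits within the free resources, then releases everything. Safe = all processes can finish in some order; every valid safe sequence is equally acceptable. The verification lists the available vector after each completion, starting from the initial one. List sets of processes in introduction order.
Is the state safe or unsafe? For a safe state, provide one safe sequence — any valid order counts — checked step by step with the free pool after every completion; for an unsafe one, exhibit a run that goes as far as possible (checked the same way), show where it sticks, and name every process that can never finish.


SAFE. One safe sequence: task-0, task-3, task-7, task-8, task-6, task-5, task-2.
Key observation: task-0 marks the first exact bind of the order: its need (2, 3, 3) fits the free (2, 3, 3) with zero slack on a requested resource.
Walking it through:
  pool = (2, 3, 3)
  run task-0 (needs (2, 3, 3), free (2, 3, 3)); after release of (1, 1, 0) the pool is (3, 4, 3)
  run task-3 (needs (2, 4, 1), free (3, 4, 3)); after release of (0, 2, 0) the pool is (3, 6, 3)
  run task-7 (needs (3, 5, 3), free (3, 6, 3)); after release of (1, 3, 1) the pool is (4, 9, 4)
  run task-8 (needs (3, 9, 4), free (4, 9, 4)); after release of (0, 1, 3) the pool is (4, 10, 7)
  run task-6 (needs (4, 10, 2), free (4, 10, 7)); after release of (0, 0, 3) the pool is (4, 10, 10)
  run task-5 (needs (0, 10, 10), free (4, 10, 10)); after release of (0, 1, 1) the pool is (4, 11, 11)
  run task-2 (needs (4, 11, 10), free (4, 11, 11)); after release of (1, 0, 0) the pool is (5, 11, 11)


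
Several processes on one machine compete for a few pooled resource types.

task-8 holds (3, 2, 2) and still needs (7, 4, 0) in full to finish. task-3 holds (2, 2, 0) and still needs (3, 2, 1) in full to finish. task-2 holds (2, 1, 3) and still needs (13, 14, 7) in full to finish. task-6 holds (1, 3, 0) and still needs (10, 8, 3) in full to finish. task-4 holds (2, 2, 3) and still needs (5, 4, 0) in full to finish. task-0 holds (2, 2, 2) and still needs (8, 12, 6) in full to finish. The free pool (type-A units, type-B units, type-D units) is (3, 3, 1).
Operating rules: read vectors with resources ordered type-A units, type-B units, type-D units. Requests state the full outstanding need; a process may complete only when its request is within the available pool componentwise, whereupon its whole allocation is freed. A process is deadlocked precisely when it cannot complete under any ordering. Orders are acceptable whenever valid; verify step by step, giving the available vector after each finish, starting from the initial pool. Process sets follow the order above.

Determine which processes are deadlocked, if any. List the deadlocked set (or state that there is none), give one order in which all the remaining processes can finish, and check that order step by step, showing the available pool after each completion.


The deadlocked set is empty.
Key observation: starting with task-3, each completion frees enough for the next — no one is permanently blocked.
One completion order for the rest: task-3, task-4, task-8, task-6, task-0, task-2. Step-by-step check:
  pool = (3, 3, 1)
  run task-3 (needs (3, 2, 1), free (3, 3, 1)); after release of (2, 2, 0) the pool is (5, 5, 1)
  run task-4 (needs (5, 4, 0), free (5, 5, 1)); after release of (2, 2, 3) the pool is (7, 7, 4)
  run task-8 (needs (7, 4, 0), free (7, 7, 4)); after release of (3, 2, 2) the pool is (10, 9, 6)
  run task-6 (needs (10, 8, 3), free (10, 9, 6)); after release of (1, 3, 0) the pool is (11, 12, 6)
  run task-0 (needs (8, 12, 6), free (11, 12, 6)); after release of (2, 2, 2) the pool is (13, 14, 8)
  run task-2 (needs (13, 14, 7), free (13, 14, 8)); after release of (2, 1, 3) the pool is (15, 15, 11)


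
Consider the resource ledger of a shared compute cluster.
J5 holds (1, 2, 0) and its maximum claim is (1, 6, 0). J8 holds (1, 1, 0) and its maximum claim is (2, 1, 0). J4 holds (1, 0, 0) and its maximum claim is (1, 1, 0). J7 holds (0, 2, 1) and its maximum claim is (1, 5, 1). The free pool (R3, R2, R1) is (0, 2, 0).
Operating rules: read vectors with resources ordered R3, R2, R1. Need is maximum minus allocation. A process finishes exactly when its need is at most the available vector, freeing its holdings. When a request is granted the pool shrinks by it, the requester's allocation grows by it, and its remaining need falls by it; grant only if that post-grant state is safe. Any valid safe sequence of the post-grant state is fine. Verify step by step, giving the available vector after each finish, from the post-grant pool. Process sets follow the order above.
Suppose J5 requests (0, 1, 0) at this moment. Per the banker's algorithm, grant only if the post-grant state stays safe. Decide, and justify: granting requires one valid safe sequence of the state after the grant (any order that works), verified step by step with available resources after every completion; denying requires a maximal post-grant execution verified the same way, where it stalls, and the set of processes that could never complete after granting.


DENY. Granting would leave the state unsafe.
Key observation: the pool after J4, J8 is (2, 2, 0); every surviving request exceeds it in R2, so progress ends there.
After a pretend grant, a maximal execution: J4, J8 — then nothing else fits. Check, step by step:
  pool = (0, 1, 0)
  J4: need (0, 1, 0) fits (0, 1, 0); releases (1, 0, 0), pool now (1, 1, 0)
  J8: need (1, 0, 0) fits (1, 1, 0); releases (1, 1, 0), pool now (2, 2, 0)
  J5 still needs (0, 3, 0) but only (2, 2, 0) is free — short on R2
  J7 still needs (1, 3, 0) but only (2, 2, 0) is free — short on R2
Processes that could never finish after the grant: J5 and J7.


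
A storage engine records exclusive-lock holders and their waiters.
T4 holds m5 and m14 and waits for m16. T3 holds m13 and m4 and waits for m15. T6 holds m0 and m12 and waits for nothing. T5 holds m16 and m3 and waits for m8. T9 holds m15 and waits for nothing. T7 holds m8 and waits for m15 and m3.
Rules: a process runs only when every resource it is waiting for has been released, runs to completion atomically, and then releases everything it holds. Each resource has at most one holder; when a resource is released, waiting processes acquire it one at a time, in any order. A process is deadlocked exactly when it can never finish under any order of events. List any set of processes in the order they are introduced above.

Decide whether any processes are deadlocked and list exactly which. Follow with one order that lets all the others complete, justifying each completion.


Deadlocked set: T4, T5 and T7.
Key observation: the knot is the closed ring of waits T5 -> T7 -> T5; T4 waits into the deadlock from upstream.
The rest can finish in the order T9, T3, T6.
Walking it through:
  T9: no waits; runs immediately, freeing m15
  T3: everything it awaited (m15) is free; runs, freeing m13 and m4
  T6: no waits; runs immediately, freeing m0 and m12


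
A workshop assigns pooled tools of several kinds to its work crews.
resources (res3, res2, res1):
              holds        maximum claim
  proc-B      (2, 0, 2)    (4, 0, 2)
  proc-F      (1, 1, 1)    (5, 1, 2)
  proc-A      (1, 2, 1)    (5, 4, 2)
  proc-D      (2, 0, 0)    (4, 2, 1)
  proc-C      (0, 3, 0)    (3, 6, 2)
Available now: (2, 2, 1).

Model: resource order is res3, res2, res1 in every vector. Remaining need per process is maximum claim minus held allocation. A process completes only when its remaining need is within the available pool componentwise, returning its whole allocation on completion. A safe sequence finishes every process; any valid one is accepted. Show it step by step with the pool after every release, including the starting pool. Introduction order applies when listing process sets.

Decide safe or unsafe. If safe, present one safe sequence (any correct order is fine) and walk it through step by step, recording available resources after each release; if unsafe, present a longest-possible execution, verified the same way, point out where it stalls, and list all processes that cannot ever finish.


The state is SAFE; one workable sequence: proc-D, proc-A, proc-C, proc-F, proc-B.
Key observation: proc-D marks the first exact bind of the order: its need (2, 2, 1) fits the free (2, 2, 1) with zero slack on a requested resource.
Verifying each step:
  pool = (2, 2, 1)
  proc-D: need (2, 2, 1) fits (2, 2, 1); releases (2, 0, 0), pool now (4, 2, 1)
  proc-A: need (4, 2, 1) fits (4, 2, 1); releases (1, 2, 1), pool now (5, 4, 2)
  proc-C: need (3, 3, 2) fits (5, 4, 2); releases (0, 3, 0), pool now (5, 7, 2)
  proc-F: need (4, 0, 1) fits (5, 7, 2); releases (1, 1, 1), pool now (6, 8, 3)
  proc-B: need (2, 0, 0) fits (6, 8, 3); releases (2, 0, 2), pool now (8, 8, 5)


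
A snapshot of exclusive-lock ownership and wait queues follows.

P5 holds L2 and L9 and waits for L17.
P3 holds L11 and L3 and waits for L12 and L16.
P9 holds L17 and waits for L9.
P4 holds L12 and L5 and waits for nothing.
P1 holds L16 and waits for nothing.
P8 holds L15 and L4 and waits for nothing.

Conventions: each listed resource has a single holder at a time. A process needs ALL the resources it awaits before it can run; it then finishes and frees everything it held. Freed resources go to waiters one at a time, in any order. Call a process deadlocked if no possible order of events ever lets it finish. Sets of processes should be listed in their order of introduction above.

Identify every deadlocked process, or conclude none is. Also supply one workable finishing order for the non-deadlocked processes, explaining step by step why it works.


Deadlocked set: P5 and P9.
Key observation: the cycle P5 -> P9 -> P5 can never break — each member waits on the next; no other process is dragged down with it.
The rest can finish in the order P4, P8, P1, P3.
Check, step by step:
  P4: no waits; runs immediately, freeing L12 and L5
  P8: no waits; runs immediately, freeing L15 and L4
  P1: no waits; runs immediately, freeing L16
  P3 waits on L12 and L16 — all released -> runs and releases L11 and L3


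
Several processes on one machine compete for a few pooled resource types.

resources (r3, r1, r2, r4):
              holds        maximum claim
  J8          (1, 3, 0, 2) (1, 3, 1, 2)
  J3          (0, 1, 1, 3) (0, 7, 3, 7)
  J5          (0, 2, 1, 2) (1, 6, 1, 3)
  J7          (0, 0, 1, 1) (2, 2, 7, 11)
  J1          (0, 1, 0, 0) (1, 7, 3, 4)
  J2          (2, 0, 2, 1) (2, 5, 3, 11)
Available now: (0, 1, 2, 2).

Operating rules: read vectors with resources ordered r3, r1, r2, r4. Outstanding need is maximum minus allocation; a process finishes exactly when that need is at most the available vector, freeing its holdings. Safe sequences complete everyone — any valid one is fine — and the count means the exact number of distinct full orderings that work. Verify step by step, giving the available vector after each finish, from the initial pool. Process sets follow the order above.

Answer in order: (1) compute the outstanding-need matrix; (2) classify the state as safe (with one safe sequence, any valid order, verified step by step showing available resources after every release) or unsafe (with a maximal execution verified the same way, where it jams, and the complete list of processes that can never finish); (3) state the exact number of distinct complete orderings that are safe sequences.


(1) Remaining need (order r3, r1, r2, r4):
  J8: (0, 0, 1, 0)
  J3: (0, 6, 2, 4)
  J5: (1, 4, 0, 1)
  J7: (2, 2, 6, 10)
  J1: (1, 6, 3, 4)
  J2: (0, 5, 1, 10)
(2) The state is UNSAFE.
Key observation: once J8, J5, J1, J3 finish, the pool peaks at (1, 8, 4, 9) — and every remaining process still needs more r4 than that.
Going as far as possible: J8, J5, J1, J3; after that, nothing fits. Verifying each step:
  pool = (0, 1, 2, 2)
  J8 needs (0, 0, 1, 0) <= (0, 1, 2, 2) -> finishes; pool += (1, 3, 0, 2) = (1, 4, 2, 4)
  J5 needs (1, 4, 0, 1) <= (1, 4, 2, 4) -> finishes; pool += (0, 2, 1, 2) = (1, 6, 3, 6)
  J1 needs (1, 6, 3, 4) <= (1, 6, 3, 6) -> finishes; pool += (0, 1, 0, 0) = (1, 7, 3, 6)
  J3 needs (0, 6, 2, 4) <= (1, 7, 3, 6) -> finishes; pool += (0, 1, 1, 3) = (1, 8, 4, 9)
  J7 cannot run: need (2, 2, 6, 10) vs free (1, 8, 4, 9) (insufficient r3, r2 and r4)
  J2 cannot run: need (0, 5, 1, 10) vs free (1, 8, 4, 9) (insufficient r4)
Processes that can never finish: J7 and J2.
(3) The exact count: 0 of the possible complete orderings are safe sequences.


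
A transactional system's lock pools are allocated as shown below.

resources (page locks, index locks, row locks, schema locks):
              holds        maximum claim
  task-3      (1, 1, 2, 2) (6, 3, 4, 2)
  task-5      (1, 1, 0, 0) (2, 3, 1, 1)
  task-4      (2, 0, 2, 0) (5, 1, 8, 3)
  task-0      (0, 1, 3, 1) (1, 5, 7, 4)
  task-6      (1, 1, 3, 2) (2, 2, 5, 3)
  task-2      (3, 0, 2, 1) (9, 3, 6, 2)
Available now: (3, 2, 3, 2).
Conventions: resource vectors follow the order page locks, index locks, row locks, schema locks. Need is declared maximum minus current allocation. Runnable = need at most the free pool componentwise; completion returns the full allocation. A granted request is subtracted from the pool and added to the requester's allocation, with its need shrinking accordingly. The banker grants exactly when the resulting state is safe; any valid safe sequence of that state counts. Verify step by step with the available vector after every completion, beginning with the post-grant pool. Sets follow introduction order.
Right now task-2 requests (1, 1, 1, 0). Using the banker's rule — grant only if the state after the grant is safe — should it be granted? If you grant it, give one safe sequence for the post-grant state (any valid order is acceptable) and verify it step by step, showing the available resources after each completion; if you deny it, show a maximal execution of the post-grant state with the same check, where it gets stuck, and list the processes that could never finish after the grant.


DENY: after the grant no complete ordering would exist.
Key observation: after task-6, task-5 the pool peaks at (4, 3, 5, 4), and each blocked process is short somewhere: task-3 on page locks; task-4 on row locks; task-0 on index locks; task-2 on page locks.
On the post-grant state, task-6, task-5 is a maximal run — nothing extends it. Verifying each step:
  pool = (2, 1, 2, 2)
  task-6: need (1, 1, 2, 1) fits (2, 1, 2, 2); releases (1, 1, 3, 2), pool now (3, 2, 5, 4)
  task-5: need (1, 2, 1, 1) fits (3, 2, 5, 4); releases (1, 1, 0, 0), pool now (4, 3, 5, 4)
  task-3 cannot run: need (5, 2, 2, 0) vs free (4, 3, 5, 4) (insufficient page locks)
  task-4 cannot run: need (3, 1, 6, 3) vs free (4, 3, 5, 4) (insufficient row locks)
  task-0 cannot run: need (1, 4, 4, 3) vs free (4, 3, 5, 4) (insufficient index locks)
  task-2 cannot run: need (5, 2, 3, 1) vs free (4, 3, 5, 4) (insufficient page locks)
Post-grant, the permanently blocked set is task-3, task-4, task-0 and task-2.


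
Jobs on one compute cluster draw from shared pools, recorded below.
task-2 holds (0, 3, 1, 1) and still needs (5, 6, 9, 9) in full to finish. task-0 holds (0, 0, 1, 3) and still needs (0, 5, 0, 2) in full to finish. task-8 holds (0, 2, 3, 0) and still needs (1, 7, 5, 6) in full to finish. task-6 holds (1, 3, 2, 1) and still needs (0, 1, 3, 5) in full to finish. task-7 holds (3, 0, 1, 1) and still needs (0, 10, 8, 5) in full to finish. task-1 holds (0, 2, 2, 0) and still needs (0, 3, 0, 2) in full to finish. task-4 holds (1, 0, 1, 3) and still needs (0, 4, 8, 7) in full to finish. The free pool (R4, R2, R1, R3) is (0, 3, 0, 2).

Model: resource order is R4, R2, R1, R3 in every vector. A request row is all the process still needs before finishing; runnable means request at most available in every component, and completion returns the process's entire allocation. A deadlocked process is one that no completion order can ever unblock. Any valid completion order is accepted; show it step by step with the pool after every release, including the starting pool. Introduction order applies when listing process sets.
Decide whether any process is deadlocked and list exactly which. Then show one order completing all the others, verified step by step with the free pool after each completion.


No process is deadlocked.
Key observation: starting with task-1, each completion frees enough for the next — no one is permanently blocked.
The rest can finish in the order task-1, task-0, task-6, task-8, task-7, task-4, task-2. Walking it through:
  pool = (0, 3, 0, 2)
  task-1 needs (0, 3, 0, 2) <= (0, 3, 0, 2) -> finishes; pool += (0, 2, 2, 0) = (0, 5, 2, 2)
  task-0 needs (0, 5, 0, 2) <= (0, 5, 2, 2) -> finishes; pool += (0, 0, 1, 3) = (0, 5, 3, 5)
  task-6 needs (0, 1, 3, 5) <= (0, 5, 3, 5) -> finishes; pool += (1, 3, 2, 1) = (1, 8, 5, 6)
  task-8 needs (1, 7, 5, 6) <= (1, 8, 5, 6) -> finishes; pool += (0, 2, 3, 0) = (1, 10, 8, 6)
  task-7 needs (0, 10, 8, 5) <= (1, 10, 8, 6) -> finishes; pool += (3, 0, 1, 1) = (4, 10, 9, 7)
  task-4 needs (0, 4, 8, 7) <= (4, 10, 9, 7) -> finishes; pool += (1, 0, 1, 3) = (5, 10, 10, 10)
  task-2 needs (5, 6, 9, 9) <= (5, 10, 10, 10) -> finishes; pool += (0, 3, 1, 1) = (5, 13, 11, 11)


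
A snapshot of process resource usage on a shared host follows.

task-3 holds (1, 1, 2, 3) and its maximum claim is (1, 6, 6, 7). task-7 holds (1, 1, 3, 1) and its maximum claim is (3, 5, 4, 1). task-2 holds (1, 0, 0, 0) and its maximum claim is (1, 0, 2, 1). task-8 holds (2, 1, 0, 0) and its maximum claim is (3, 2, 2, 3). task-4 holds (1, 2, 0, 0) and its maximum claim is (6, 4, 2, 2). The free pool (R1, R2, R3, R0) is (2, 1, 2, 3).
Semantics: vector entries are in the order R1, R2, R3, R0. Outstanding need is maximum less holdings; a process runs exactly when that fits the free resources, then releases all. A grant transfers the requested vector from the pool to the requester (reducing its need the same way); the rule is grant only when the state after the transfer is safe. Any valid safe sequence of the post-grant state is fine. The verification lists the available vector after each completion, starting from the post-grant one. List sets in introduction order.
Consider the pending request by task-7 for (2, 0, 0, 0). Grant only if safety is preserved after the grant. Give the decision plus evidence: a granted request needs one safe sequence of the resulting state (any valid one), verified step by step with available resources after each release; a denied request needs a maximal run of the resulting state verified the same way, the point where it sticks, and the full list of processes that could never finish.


DENY — the pretend-granted state is unsafe.
Key observation: after task-2, task-8 the pool peaks at (3, 2, 2, 3), and each blocked process is short somewhere: task-3 on R2, R3, R0; task-7 on R2; task-4 on R1.
On the post-grant state, task-2, task-8 is a maximal run — nothing extends it. Walking it through:
  pool = (0, 1, 2, 3)
  task-2 needs (0, 0, 2, 1) <= (0, 1, 2, 3) -> finishes; pool += (1, 0, 0, 0) = (1, 1, 2, 3)
  task-8 needs (1, 1, 2, 3) <= (1, 1, 2, 3) -> finishes; pool += (2, 1, 0, 0) = (3, 2, 2, 3)
  blocked: task-3 wants (0, 5, 4, 4), pool (3, 2, 2, 3) — not enough R2, R3 and R0
  blocked: task-7 wants (0, 4, 1, 0), pool (3, 2, 2, 3) — not enough R2
  blocked: task-4 wants (5, 2, 2, 2), pool (3, 2, 2, 3) — not enough R1
Processes that could never finish after the grant: task-3, task-7 and task-4.


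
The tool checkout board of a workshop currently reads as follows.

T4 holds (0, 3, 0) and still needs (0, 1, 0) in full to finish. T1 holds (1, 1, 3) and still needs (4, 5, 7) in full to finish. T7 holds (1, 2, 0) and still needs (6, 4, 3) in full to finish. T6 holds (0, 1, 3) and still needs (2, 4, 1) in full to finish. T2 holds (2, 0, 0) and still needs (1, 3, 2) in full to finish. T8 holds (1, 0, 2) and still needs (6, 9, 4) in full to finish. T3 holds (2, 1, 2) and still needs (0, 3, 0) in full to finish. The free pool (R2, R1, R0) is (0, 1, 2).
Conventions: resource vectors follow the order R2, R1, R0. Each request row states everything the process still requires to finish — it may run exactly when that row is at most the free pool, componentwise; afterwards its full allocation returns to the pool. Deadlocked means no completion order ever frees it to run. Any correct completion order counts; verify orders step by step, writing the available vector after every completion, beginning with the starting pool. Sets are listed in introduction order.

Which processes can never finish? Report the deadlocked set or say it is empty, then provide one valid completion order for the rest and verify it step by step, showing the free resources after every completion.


Deadlocked set: T7 and T8.
Key observation: once T4, T3, T6, T2, T1 finish, the pool peaks at (5, 7, 10) — and every remaining process still needs more R2 than that.
One completion order for the rest: T4, T3, T6, T2, T1. Verifying each step:
  pool = (0, 1, 2)
  run T4 (needs (0, 1, 0), free (0, 1, 2)); after release of (0, 3, 0) the pool is (0, 4, 2)
  run T3 (needs (0, 3, 0), free (0, 4, 2)); after release of (2, 1, 2) the pool is (2, 5, 4)
  run T6 (needs (2, 4, 1), free (2, 5, 4)); after release of (0, 1, 3) the pool is (2, 6, 7)
  run T2 (needs (1, 3, 2), free (2, 6, 7)); after release of (2, 0, 0) the pool is (4, 6, 7)
  run T1 (needs (4, 5, 7), free (4, 6, 7)); after release of (1, 1, 3) the pool is (5, 7, 10)
None of the blocked processes ever fits:
  T7 cannot run: need (6, 4, 3) vs free (5, 7, 10) (insufficient R2)
  T8 cannot run: need (6, 9, 4) vs free (5, 7, 10) (insufficient R2 and R1)


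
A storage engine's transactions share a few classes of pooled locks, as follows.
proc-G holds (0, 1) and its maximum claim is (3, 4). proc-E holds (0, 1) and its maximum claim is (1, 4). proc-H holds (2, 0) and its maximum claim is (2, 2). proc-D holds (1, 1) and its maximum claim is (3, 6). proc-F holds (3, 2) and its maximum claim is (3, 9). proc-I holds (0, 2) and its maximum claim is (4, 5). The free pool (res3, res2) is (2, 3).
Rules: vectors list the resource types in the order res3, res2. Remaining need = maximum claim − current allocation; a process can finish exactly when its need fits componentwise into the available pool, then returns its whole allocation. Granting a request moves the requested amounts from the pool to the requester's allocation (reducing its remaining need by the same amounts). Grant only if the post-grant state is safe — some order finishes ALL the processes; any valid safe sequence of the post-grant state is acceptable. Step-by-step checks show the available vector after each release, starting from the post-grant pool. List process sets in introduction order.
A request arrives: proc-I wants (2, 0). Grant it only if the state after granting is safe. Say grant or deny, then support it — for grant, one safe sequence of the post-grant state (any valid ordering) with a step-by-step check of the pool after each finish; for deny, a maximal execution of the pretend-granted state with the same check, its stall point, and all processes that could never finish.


GRANT — the state after the grant stays safe, e.g. via proc-H, proc-I, proc-E, proc-D, proc-G, proc-F.
Key observation: the grant leaves (0, 3) free — enough for proc-H, whose release restarts the cascade.
Verifying the post-grant state step by step:
  pool = (0, 3)
  run proc-H (needs (0, 2), free (0, 3)); after release of (2, 0) the pool is (2, 3)
  run proc-I (needs (2, 3), free (2, 3)); after release of (2, 2) the pool is (4, 5)
  run proc-E (needs (1, 3), free (4, 5)); after release of (0, 1) the pool is (4, 6)
  run proc-D (needs (2, 5), free (4, 6)); after release of (1, 1) the pool is (5, 7)
  run proc-G (needs (3, 3), free (5, 7)); after release of (0, 1) the pool is (5, 8)
  run proc-F (needs (0, 7), free (5, 8)); after release of (3, 2) the pool is (8, 10)


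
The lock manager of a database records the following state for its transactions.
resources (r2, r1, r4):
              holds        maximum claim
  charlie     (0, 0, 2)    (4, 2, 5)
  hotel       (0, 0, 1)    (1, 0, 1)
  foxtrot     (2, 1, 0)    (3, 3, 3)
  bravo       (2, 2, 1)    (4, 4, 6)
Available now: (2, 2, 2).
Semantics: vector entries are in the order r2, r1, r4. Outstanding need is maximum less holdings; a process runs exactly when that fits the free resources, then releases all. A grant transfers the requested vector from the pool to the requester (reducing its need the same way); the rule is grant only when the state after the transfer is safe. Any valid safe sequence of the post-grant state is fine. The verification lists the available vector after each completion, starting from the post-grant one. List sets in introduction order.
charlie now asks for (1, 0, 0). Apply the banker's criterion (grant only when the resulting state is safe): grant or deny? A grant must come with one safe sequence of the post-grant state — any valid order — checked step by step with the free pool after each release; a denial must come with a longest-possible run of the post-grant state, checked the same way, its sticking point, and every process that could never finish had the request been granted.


GRANT. The post-grant state is safe; one safe sequence: hotel, foxtrot, charlie, bravo.
Key observation: post-grant, (1, 2, 2) remains, and an order beginning with hotel completes everyone.
Verifying the post-grant state step by step:
  pool = (1, 2, 2)
  hotel: need (1, 0, 0) fits (1, 2, 2); releases (0, 0, 1), pool now (1, 2, 3)
  foxtrot: need (1, 2, 3) fits (1, 2, 3); releases (2, 1, 0), pool now (3, 3, 3)
  charlie: need (3, 2, 3) fits (3, 3, 3); releases (1, 0, 2), pool now (4, 3, 5)
  bravo: need (2, 2, 5) fits (4, 3, 5); releases (2, 2, 1), pool now (6, 5, 6)


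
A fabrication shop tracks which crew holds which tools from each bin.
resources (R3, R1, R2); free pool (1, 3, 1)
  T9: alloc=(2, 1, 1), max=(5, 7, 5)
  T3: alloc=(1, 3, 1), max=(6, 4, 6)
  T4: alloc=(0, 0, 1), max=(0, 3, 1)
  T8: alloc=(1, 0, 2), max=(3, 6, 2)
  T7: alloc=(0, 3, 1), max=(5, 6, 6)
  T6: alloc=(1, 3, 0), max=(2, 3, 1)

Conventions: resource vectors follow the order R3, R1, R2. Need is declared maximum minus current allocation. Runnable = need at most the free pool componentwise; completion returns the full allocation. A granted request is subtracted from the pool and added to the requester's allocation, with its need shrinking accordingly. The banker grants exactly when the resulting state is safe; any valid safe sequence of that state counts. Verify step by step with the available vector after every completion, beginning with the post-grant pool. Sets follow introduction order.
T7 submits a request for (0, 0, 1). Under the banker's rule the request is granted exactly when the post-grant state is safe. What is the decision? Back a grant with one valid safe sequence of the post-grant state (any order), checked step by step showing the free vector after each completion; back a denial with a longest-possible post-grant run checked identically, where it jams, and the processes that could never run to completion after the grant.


DENY: after the grant no complete ordering would exist.
Key observation: after T4, T6, T8 complete, (3, 6, 3) is the best the pool ever gets, yet each leftover process wants more R2.
On the post-grant state, T4, T6, T8 is a maximal run — nothing extends it. Verifying each step:
  pool = (1, 3, 0)
  T4 needs (0, 3, 0) <= (1, 3, 0) -> finishes; pool += (0, 0, 1) = (1, 3, 1)
  T6 needs (1, 0, 1) <= (1, 3, 1) -> finishes; pool += (1, 3, 0) = (2, 6, 1)
  T8 needs (2, 6, 0) <= (2, 6, 1) -> finishes; pool += (1, 0, 2) = (3, 6, 3)
  blocked: T9 wants (3, 6, 4), pool (3, 6, 3) — not enough R2
  blocked: T3 wants (5, 1, 5), pool (3, 6, 3) — not enough R3 and R2
  blocked: T7 wants (5, 3, 4), pool (3, 6, 3) — not enough R3 and R2
Post-grant, the permanently blocked set is T9, T3 and T7.


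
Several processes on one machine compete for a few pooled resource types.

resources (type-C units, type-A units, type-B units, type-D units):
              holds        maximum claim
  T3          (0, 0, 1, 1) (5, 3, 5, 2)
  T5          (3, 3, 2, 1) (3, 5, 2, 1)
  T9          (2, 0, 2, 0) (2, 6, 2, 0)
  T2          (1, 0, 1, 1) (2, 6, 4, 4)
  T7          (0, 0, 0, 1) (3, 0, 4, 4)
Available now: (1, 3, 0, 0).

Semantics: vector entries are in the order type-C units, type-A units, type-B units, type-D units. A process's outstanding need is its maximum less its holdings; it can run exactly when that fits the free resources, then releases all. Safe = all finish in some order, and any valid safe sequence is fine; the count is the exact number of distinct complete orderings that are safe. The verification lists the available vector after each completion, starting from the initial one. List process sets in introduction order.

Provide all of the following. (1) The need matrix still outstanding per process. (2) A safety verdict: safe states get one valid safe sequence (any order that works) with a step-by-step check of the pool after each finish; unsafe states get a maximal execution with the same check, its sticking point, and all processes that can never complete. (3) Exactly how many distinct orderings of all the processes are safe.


(1) Outstanding need per process (order type-C units, type-A units, type-B units, type-D units):
  T3: (5, 3, 4, 1)
  T5: (0, 2, 0, 0)
  T9: (0, 6, 0, 0)
  T2: (1, 6, 3, 3)
  T7: (3, 0, 4, 3)
(2) The state is UNSAFE.
Key observation: the pool after T5, T9, T3 is (6, 6, 5, 2); every surviving request exceeds it in type-D units, so progress ends there.
The run T5, T9, T3 cannot be extended any further. Verifying each step:
  pool = (1, 3, 0, 0)
  T5 needs (0, 2, 0, 0) <= (1, 3, 0, 0) -> finishes; pool += (3, 3, 2, 1) = (4, 6, 2, 1)
  T9 needs (0, 6, 0, 0) <= (4, 6, 2, 1) -> finishes; pool += (2, 0, 2, 0) = (6, 6, 4, 1)
  T3 needs (5, 3, 4, 1) <= (6, 6, 4, 1) -> finishes; pool += (0, 0, 1, 1) = (6, 6, 5, 2)
  T2 cannot run: need (1, 6, 3, 3) vs free (6, 6, 5, 2) (insufficient type-D units)
  T7 cannot run: need (3, 0, 4, 3) vs free (6, 6, 5, 2) (insufficient type-D units)
Never able to finish: T2 and T7.
(3) Exactly 0 of the possible complete orderings are safe sequences.


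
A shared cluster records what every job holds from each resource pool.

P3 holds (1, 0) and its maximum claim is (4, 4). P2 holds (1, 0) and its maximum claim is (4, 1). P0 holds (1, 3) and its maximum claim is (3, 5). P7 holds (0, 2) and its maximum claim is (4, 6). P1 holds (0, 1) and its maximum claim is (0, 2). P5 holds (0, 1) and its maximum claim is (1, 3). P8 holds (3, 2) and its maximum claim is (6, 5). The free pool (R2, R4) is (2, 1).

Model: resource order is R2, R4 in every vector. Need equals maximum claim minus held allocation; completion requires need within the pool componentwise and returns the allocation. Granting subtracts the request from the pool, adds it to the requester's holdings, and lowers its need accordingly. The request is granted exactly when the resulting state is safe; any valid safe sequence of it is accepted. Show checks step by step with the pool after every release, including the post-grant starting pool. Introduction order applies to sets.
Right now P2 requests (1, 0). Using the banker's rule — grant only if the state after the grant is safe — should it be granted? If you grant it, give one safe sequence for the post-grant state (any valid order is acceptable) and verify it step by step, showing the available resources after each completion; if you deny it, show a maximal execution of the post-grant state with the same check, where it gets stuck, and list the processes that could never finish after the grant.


DENY. Granting would leave the state unsafe.
Key observation: R2 is the bottleneck — with P1, P5 done the pool holds (1, 3), short of every remaining need.
On the post-grant state, P1, P5 is a maximal run — nothing extends it. Walking it through:
  pool = (1, 1)
  P1 needs (0, 1) <= (1, 1) -> finishes; pool += (0, 1) = (1, 2)
  P5 needs (1, 2) <= (1, 2) -> finishes; pool += (0, 1) = (1, 3)
  P3 still needs (3, 4) but only (1, 3) is free — short on R2 and R4
  P2 still needs (2, 1) but only (1, 3) is free — short on R2
  P0 still needs (2, 2) but only (1, 3) is free — short on R2
  P7 still needs (4, 4) but only (1, 3) is free — short on R2 and R4
  P8 still needs (3, 3) but only (1, 3) is free — short on R2
Post-grant, the permanently blocked set is P3, P2, P0, P7 and P8.
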